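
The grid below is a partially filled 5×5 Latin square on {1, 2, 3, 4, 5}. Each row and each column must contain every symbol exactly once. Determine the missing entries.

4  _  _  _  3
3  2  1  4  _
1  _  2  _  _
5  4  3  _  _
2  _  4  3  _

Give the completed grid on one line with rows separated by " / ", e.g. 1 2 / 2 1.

4 1 5 2 3 / 3 2 1 4 5 / 1 3 2 5 4 / 5 4 3 1 2 / 2 5 4 3 1

(r1,c3) = 5
(r2,c5) = 5
(r3,c4) = 5
(r3,c5) = 4
(r5,c5) = 1
(r1,c2) = 1
(r1,c4) = 2
(r3,c2) = 3
(r4,c4) = 1
(r4,c5) = 2
(r5,c2) = 5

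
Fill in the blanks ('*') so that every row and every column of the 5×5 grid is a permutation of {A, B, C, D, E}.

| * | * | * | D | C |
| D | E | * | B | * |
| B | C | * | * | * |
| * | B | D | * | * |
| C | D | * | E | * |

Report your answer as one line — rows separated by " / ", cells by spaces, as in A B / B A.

E A B D C / D E C B A / B C E A D / A B D C E / C D A E B

(r1,c2) = A
(r2,c5) = A
(r3,c4) = A
(r4,c4) = C
(r4,c5) = E
(r5,c5) = B
(r1,c1) = E
(r1,c3) = B
(r2,c3) = C
(r3,c3) = E
(r3,c5) = D
(r4,c1) = A
(r5,c3) = A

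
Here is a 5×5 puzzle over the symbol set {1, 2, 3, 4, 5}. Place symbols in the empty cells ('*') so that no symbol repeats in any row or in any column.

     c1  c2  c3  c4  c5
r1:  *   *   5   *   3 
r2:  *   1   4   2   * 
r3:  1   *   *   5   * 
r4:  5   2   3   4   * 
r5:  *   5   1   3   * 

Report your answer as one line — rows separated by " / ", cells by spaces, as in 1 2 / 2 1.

2 4 5 1 3 / 3 1 4 2 5 / 1 3 2 5 4 / 5 2 3 4 1 / 4 5 1 3 2

(r1,c2) = 4
(r1,c4) = 1
(r2,c1) = 3
(r2,c5) = 5
(r3,c2) = 3
(r3,c3) = 2
(r3,c5) = 4
(r4,c5) = 1
(r5,c5) = 2
(r1,c1) = 2
(r5,c1) = 4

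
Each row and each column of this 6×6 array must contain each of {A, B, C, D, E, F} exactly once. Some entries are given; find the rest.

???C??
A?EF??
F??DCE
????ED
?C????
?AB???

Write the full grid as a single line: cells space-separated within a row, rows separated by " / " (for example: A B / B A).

D E F C A B / A D E F B C / F B A D C E / B F C A E D / E C D B F A / C A B E D F

row 3 has {C,D,E,F}; column 2 has {A,C} — only B is left for (r3,c2).
row 3 has {B,C,D,E,F}; column 3 has {B,E} — only A is left for (r3,c3).
row 4 has {D,E}; column 2 has {A,B,C} — only F is left for (r4,c2).
row 4 has {D,E,F}; column 3 has {A,B,E} — only C is left for (r4,c3).
row 6 has {A,B}; column 4 has {C,D,F} — only E is left for (r6,c4).
row 2 has {A,E,F}; column 2 has {A,B,C,F} — only D is left for (r2,c2).
row 2 has {A,D,E,F}; column 5 has {C,E} — only B is left for (r2,c5).
row 2 has {A,B,D,E,F}; column 6 has {D,E} — only C is left for (r2,c6).
row 4 has {C,D,E,F}; column 1 has {A,F} — only B is left for (r4,c1).
row 4 has {B,C,D,E,F}; column 4 has {C,D,E,F} — only A is left for (r4,c4).
row 5 has {C}; column 4 has {A,C,D,E,F} — only B is left for (r5,c4).
row 6 has {A,B,E}; column 6 has {C,D,E} — only F is left for (r6,c6).
row 1 has {C}; column 2 has {A,B,C,D,F} — only E is left for (r1,c2).
row 5 has {B,C}; column 6 has {C,D,E,F} — only A is left for (r5,c6).
row 6 has {A,B,E,F}; column 5 has {B,C,E} — only D is left for (r6,c5).
row 1 has {C,E}; column 1 has {A,B,F} — only D is left for (r1,c1).
row 1 has {C,D,E}; column 3 has {A,B,C,E} — only F is left for (r1,c3).
row 1 has {C,D,E,F}; column 5 has {B,C,D,E} — only A is left for (r1,c5).
row 1 has {A,C,D,E,F}; column 6 has {A,C,D,E,F} — only B is left for (r1,c6).
row 5 has {A,B,C}; column 1 has {A,B,D,F} — only E is left for (r5,c1).
row 5 has {A,B,C,E}; column 3 has {A,B,C,E,F} — only D is left for (r5,c3).
row 5 has {A,B,C,D,E}; column 5 has {A,B,C,D,E} — only F is left for (r5,c5).
row 6 has {A,B,D,E,F}; column 1 has {A,B,D,E,F} — only C is left for (r6,c1).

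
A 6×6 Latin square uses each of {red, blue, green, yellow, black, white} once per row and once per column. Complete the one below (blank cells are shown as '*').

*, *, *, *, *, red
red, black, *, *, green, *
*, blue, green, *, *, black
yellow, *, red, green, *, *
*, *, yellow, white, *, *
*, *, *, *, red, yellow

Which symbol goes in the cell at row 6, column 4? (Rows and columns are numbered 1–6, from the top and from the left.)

black

(r3,c1) = white
(r3,c5) = yellow
(r4,c2) = white
(r4,c6) = blue
(r5,c6) = green
(r6,c2) = green
(r1,c2) = yellow
(r2,c6) = white
(r3,c4) = red
(r4,c5) = black
(r5,c2) = red
(r5,c5) = blue
(r1,c5) = white
(r2,c3) = blue
(r2,c4) = yellow
(r5,c1) = black
(r6,c1) = blue
(r6,c4) = black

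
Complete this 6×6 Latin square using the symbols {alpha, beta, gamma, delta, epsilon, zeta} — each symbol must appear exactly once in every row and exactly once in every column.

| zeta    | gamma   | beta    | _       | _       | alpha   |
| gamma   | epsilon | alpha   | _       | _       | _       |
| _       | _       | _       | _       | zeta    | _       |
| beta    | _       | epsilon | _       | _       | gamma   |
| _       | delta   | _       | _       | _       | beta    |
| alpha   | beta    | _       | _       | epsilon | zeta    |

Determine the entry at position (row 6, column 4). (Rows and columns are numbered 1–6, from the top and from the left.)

gamma

(r1,c5) = delta
(r2,c5) = beta
(r2,c6) = delta
(r3,c2) = alpha
(r3,c6) = epsilon
(r4,c2) = zeta
(r4,c5) = alpha
(r5,c1) = epsilon
(r5,c5) = gamma
(r1,c4) = epsilon
(r2,c4) = zeta
(r3,c1) = delta
(r3,c3) = gamma
(r3,c4) = beta
(r4,c4) = delta
(r5,c3) = zeta
(r5,c4) = alpha
(r6,c3) = delta
(r6,c4) = gamma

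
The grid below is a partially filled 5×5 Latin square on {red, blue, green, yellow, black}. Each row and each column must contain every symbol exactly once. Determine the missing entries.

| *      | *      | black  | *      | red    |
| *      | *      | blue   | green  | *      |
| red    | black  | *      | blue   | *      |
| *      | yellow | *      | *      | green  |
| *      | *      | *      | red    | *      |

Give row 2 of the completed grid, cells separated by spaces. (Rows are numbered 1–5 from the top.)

At row 1, column 4: row 1 has {red,black}; column 4 has {red,blue,green}; that leaves yellow.
At row 2, column 2: row 2 has {blue,green}; column 2 has {yellow,black}; that leaves red.
At row 3, column 5: row 3 has {red,blue,black}; column 5 has {red,green}; that leaves yellow.
At row 4, column 3: row 4 has {green,yellow}; column 3 has {blue,black}; that leaves red.
At row 4, column 4: row 4 has {red,green,yellow}; column 4 has {red,blue,green,yellow}; that leaves black.
At row 2, column 5: row 2 has {red,blue,green}; column 5 has {red,green,yellow}; that leaves black.
At row 3, column 3: row 3 has {red,blue,yellow,black}; column 3 has {red,blue,black}; that leaves green.
At row 4, column 1: row 4 has {red,green,yellow,black}; column 1 has {red}; that leaves blue.
At row 5, column 3: row 5 has {red}; column 3 has {red,blue,green,black}; that leaves yellow.
At row 5, column 5: row 5 has {red,yellow}; column 5 has {red,green,yellow,black}; that leaves blue.
At row 1, column 1: row 1 has {red,yellow,black}; column 1 has {red,blue}; that leaves green.
At row 1, column 2: row 1 has {red,green,yellow,black}; column 2 has {red,yellow,black}; that leaves blue.
At row 2, column 1: row 2 has {red,blue,green,black}; column 1 has {red,blue,green}; that leaves yellow.

yellow red blue green black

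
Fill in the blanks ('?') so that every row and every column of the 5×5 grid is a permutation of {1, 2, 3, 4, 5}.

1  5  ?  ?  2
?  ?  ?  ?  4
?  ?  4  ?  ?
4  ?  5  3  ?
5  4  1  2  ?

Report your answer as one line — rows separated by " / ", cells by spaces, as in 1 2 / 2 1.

Cell (r1,c3): row 1 has {1,2,5}; column 3 has {1,4,5} → 3.
Cell (r1,c4): row 1 has {1,2,3,5}; column 4 has {2,3} → 4.
Cell (r2,c3): row 2 has {4}; column 3 has {1,3,4,5} → 2.
Cell (r4,c5): row 4 has {3,4,5}; column 5 has {2,4} → 1.
Cell (r5,c5): row 5 has {1,2,4,5}; column 5 has {1,2,4} → 3.
Cell (r2,c1): row 2 has {2,4}; column 1 has {1,4,5} → 3.
Cell (r2,c2): row 2 has {2,3,4}; column 2 has {4,5} → 1.
Cell (r2,c4): row 2 has {1,2,3,4}; column 4 has {2,3,4} → 5.
Cell (r3,c1): row 3 has {4}; column 1 has {1,3,4,5} → 2.
Cell (r3,c2): row 3 has {2,4}; column 2 has {1,4,5} → 3.
Cell (r3,c4): row 3 has {2,3,4}; column 4 has {2,3,4,5} → 1.
Cell (r3,c5): row 3 has {1,2,3,4}; column 5 has {1,2,3,4} → 5.
Cell (r4,c2): row 4 has {1,3,4,5}; column 2 has {1,3,4,5} → 2.

1 5 3 4 2 / 3 1 2 5 4 / 2 3 4 1 5 / 4 2 5 3 1 / 5 4 1 2 3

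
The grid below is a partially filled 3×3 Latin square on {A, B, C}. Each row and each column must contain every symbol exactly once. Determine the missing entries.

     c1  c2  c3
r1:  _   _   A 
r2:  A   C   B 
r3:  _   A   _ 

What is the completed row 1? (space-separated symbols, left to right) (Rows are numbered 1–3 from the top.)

(r1,c2) = B
(r3,c3) = C
(r1,c1) = C

C B A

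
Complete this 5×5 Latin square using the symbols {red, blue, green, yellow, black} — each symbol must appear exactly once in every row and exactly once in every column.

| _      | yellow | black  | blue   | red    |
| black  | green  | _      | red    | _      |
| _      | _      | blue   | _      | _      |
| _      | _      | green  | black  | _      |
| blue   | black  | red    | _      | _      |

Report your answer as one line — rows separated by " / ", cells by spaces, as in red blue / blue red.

Cell (r1,c1): row 1 has {red,blue,yellow,black}; column 1 has {blue,black} → green.
Cell (r2,c3): row 2 has {red,green,black}; column 3 has {red,blue,green,black} → yellow.
Cell (r2,c5): row 2 has {red,green,yellow,black}; column 5 has {red} → blue.
Cell (r3,c2): row 3 has {blue}; column 2 has {green,yellow,black} → red.
Cell (r4,c2): row 4 has {green,black}; column 2 has {red,green,yellow,black} → blue.
Cell (r4,c5): row 4 has {blue,green,black}; column 5 has {red,blue} → yellow.
Cell (r5,c5): row 5 has {red,blue,black}; column 5 has {red,blue,yellow} → green.
Cell (r3,c1): row 3 has {red,blue}; column 1 has {blue,green,black} → yellow.
Cell (r3,c4): row 3 has {red,blue,yellow}; column 4 has {red,blue,black} → green.
Cell (r3,c5): row 3 has {red,blue,green,yellow}; column 5 has {red,blue,green,yellow} → black.
Cell (r4,c1): row 4 has {blue,green,yellow,black}; column 1 has {blue,green,yellow,black} → red.
Cell (r5,c4): row 5 has {red,blue,green,black}; column 4 has {red,blue,green,black} → yellow.

green yellow black blue red / black green yellow red blue / yellow red blue green black / red blue green black yellow / blue black red yellow green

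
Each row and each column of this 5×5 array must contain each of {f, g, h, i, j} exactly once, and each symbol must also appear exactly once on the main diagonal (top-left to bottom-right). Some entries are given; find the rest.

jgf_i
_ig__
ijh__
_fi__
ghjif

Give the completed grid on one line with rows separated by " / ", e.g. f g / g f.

(r1,c4) = h
(r3,c5) = g
(r4,c1) = h
(r4,c4) = g
(r4,c5) = j
(r2,c1) = f
(r2,c4) = j
(r2,c5) = h
(r3,c4) = f

j g f h i / f i g j h / i j h f g / h f i g j / g h j i f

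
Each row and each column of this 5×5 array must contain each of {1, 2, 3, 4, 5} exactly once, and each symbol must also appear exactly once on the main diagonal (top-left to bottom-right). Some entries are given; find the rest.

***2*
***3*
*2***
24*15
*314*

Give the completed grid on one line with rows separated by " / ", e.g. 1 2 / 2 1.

3 1 5 2 4 / 4 5 2 3 1 / 1 2 4 5 3 / 2 4 3 1 5 / 5 3 1 4 2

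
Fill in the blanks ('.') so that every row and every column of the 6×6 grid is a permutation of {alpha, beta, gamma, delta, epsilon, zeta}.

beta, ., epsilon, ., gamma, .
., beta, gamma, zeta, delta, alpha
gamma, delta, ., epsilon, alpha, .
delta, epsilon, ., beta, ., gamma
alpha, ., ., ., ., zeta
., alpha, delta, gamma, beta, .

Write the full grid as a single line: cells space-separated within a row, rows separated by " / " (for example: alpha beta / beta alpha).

beta zeta epsilon alpha gamma delta / epsilon beta gamma zeta delta alpha / gamma delta zeta epsilon alpha beta / delta epsilon alpha beta zeta gamma / alpha gamma beta delta epsilon zeta / zeta alpha delta gamma beta epsilon

row 1 has {beta,gamma,epsilon}; column 2 has {alpha,beta,delta,epsilon} — only zeta is left for (r1,c2).
row 1 has {beta,gamma,epsilon,zeta}; column 6 has {alpha,gamma,zeta} — only delta is left for (r1,c6).
row 2 has {alpha,beta,gamma,delta,zeta}; column 1 has {alpha,beta,gamma,delta} — only epsilon is left for (r2,c1).
row 3 has {alpha,gamma,delta,epsilon}; column 6 has {alpha,gamma,delta,zeta} — only beta is left for (r3,c6).
row 4 has {beta,gamma,delta,epsilon}; column 5 has {alpha,beta,gamma,delta} — only zeta is left for (r4,c5).
row 5 has {alpha,zeta}; column 2 has {alpha,beta,delta,epsilon,zeta} — only gamma is left for (r5,c2).
row 5 has {alpha,gamma,zeta}; column 3 has {gamma,delta,epsilon} — only beta is left for (r5,c3).
row 5 has {alpha,beta,gamma,zeta}; column 4 has {beta,gamma,epsilon,zeta} — only delta is left for (r5,c4).
row 5 has {alpha,beta,gamma,delta,zeta}; column 5 has {alpha,beta,gamma,delta,zeta} — only epsilon is left for (r5,c5).
row 6 has {alpha,beta,gamma,delta}; column 1 has {alpha,beta,gamma,delta,epsilon} — only zeta is left for (r6,c1).
row 6 has {alpha,beta,gamma,delta,zeta}; column 6 has {alpha,beta,gamma,delta,zeta} — only epsilon is left for (r6,c6).
row 1 has {beta,gamma,delta,epsilon,zeta}; column 4 has {beta,gamma,delta,epsilon,zeta} — only alpha is left for (r1,c4).
row 3 has {alpha,beta,gamma,delta,epsilon}; column 3 has {beta,gamma,delta,epsilon} — only zeta is left for (r3,c3).
row 4 has {beta,gamma,delta,epsilon,zeta}; column 3 has {beta,gamma,delta,epsilon,zeta} — only alpha is left for (r4,c3).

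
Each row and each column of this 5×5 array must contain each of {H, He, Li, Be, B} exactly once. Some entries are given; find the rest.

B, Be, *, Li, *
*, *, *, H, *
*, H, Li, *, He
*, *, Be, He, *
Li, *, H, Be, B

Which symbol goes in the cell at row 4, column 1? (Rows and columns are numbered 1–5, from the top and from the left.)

row 1 has {Li,Be,B}; column 3 has {H,Li,Be} — only He is left for (r1,c3).
row 1 has {He,Li,Be,B}; column 5 has {He,B} — only H is left for (r1,c5).
row 2 has {H}; column 3 has {H,He,Li,Be} — only B is left for (r2,c3).
row 3 has {H,He,Li}; column 1 has {Li,B} — only Be is left for (r3,c1).
row 3 has {H,He,Li,Be}; column 4 has {H,He,Li,Be} — only B is left for (r3,c4).
row 4 has {He,Be}; column 1 has {Li,Be,B} — only H is left for (r4,c1).

H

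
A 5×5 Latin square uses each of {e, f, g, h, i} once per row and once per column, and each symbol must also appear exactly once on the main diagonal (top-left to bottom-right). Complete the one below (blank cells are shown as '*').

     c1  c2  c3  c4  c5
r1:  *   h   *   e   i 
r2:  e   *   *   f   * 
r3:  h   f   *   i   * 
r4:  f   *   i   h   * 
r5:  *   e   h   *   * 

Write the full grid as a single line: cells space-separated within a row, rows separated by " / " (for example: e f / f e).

At row 1, column 1: row 1 has {e,h,i}; column 1 has {e,f,h}; the diagonal has {h}; that leaves g.
At row 1, column 3: row 1 has {e,g,h,i}; column 3 has {h,i}; that leaves f.
At row 2, column 2: row 2 has {e,f}; column 2 has {e,f,h}; the diagonal has {g,h}; that leaves i.
At row 2, column 3: row 2 has {e,f,i}; column 3 has {f,h,i}; that leaves g.
At row 2, column 5: row 2 has {e,f,g,i}; column 5 has {i}; that leaves h.
At row 3, column 3: row 3 has {f,h,i}; column 3 has {f,g,h,i}; the diagonal has {g,h,i}; that leaves e.
At row 3, column 5: row 3 has {e,f,h,i}; column 5 has {h,i}; that leaves g.
At row 4, column 2: row 4 has {f,h,i}; column 2 has {e,f,h,i}; that leaves g.
At row 4, column 5: row 4 has {f,g,h,i}; column 5 has {g,h,i}; that leaves e.
At row 5, column 1: row 5 has {e,h}; column 1 has {e,f,g,h}; that leaves i.
At row 5, column 4: row 5 has {e,h,i}; column 4 has {e,f,h,i}; that leaves g.
At row 5, column 5: row 5 has {e,g,h,i}; column 5 has {e,g,h,i}; the diagonal has {e,g,h,i}; that leaves f.

g h f e i / e i g f h / h f e i g / f g i h e / i e h g f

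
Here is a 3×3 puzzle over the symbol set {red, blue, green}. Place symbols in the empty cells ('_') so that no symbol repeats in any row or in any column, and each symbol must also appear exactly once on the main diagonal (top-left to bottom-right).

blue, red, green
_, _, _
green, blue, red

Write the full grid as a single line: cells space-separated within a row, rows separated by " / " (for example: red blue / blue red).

Cell (r2,c1): row 2 is empty so far; column 1 has {blue,green} → red.
Cell (r2,c2): row 2 has {red}; column 2 has {red,blue}; the diagonal has {red,blue} → green.
Cell (r2,c3): row 2 has {red,green}; column 3 has {red,green} → blue.

blue red green / red green blue / green blue red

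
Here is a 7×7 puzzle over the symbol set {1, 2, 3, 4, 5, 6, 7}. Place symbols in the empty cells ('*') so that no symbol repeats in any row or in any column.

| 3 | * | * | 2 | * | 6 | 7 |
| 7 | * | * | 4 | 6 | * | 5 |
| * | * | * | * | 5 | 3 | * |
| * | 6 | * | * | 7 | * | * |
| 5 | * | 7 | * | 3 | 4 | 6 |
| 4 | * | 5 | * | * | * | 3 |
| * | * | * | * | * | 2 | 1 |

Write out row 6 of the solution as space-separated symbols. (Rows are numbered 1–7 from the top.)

(r2,c6) = 1
(r4,c6) = 5
(r5,c4) = 1
(r6,c6) = 7
(r7,c1) = 6
(r7,c5) = 4
(r1,c5) = 1
(r4,c4) = 3
(r5,c2) = 2
(r6,c2) = 1
(r6,c4) = 6
(r6,c5) = 2

4 1 5 6 2 7 3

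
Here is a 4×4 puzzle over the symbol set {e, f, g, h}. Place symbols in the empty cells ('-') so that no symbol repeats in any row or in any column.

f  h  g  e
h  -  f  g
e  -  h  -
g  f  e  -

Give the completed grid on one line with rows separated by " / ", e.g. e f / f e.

Cell (r2,c2): row 2 has {f,g,h}; column 2 has {f,h} → e.
Cell (r3,c2): row 3 has {e,h}; column 2 has {e,f,h} → g.
Cell (r3,c4): row 3 has {e,g,h}; column 4 has {e,g} → f.
Cell (r4,c4): row 4 has {e,f,g}; column 4 has {e,f,g} → h.

f h g e / h e f g / e g h f / g f e h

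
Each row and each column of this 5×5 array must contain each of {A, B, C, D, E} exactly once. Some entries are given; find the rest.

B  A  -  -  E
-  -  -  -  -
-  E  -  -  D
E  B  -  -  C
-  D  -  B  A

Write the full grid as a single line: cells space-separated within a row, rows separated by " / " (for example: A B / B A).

Cell (r2,c2): row 2 is empty so far; column 2 has {A,B,D,E} → C.
Cell (r2,c5): row 2 has {C}; column 5 has {A,C,D,E} → B.
Cell (r5,c1): row 5 has {A,B,D}; column 1 has {B,E} → C.
Cell (r5,c3): row 5 has {A,B,C,D}; column 3 is empty so far → E.
Cell (r3,c1): row 3 has {D,E}; column 1 has {B,C,E} → A.
Cell (r3,c4): row 3 has {A,D,E}; column 4 has {B} → C.
Cell (r1,c4): row 1 has {A,B,E}; column 4 has {B,C} → D.
Cell (r2,c1): row 2 has {B,C}; column 1 has {A,B,C,E} → D.
Cell (r2,c3): row 2 has {B,C,D}; column 3 has {E} → A.
Cell (r2,c4): row 2 has {A,B,C,D}; column 4 has {B,C,D} → E.
Cell (r3,c3): row 3 has {A,C,D,E}; column 3 has {A,E} → B.
Cell (r4,c3): row 4 has {B,C,E}; column 3 has {A,B,E} → D.
Cell (r4,c4): row 4 has {B,C,D,E}; column 4 has {B,C,D,E} → A.
Cell (r1,c3): row 1 has {A,B,D,E}; column 3 has {A,B,D,E} → C.

B A C D E / D C A E B / A E B C D / E B D A C / C D E B A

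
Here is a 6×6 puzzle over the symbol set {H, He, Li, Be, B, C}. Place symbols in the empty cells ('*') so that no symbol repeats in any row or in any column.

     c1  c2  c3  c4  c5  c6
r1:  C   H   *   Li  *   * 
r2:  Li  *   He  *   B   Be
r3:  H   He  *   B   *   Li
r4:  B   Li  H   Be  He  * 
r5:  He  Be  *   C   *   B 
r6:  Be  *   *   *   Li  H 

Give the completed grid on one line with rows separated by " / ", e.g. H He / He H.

(r1,c5) = Be
(r1,c6) = He
(r2,c2) = C
(r2,c4) = H
(r3,c5) = C
(r4,c6) = C
(r5,c3) = Li
(r5,c5) = H
(r6,c2) = B
(r6,c3) = C
(r6,c4) = He
(r1,c3) = B
(r3,c3) = Be

C H B Li Be He / Li C He H B Be / H He Be B C Li / B Li H Be He C / He Be Li C H B / Be B C He Li H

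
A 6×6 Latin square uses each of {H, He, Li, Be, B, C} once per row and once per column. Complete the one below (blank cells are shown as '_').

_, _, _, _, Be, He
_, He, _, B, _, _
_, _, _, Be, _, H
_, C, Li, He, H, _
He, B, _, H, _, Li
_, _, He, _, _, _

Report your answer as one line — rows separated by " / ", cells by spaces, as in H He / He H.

Cell (r3,c2): row 3 has {H,Be}; column 2 has {He,B,C} → Li.
Cell (r5,c5): row 5 has {H,He,Li,B}; column 5 has {H,Be} → C.
Cell (r1,c2): row 1 has {He,Be}; column 2 has {He,Li,B,C} → H.
Cell (r2,c5): row 2 has {He,B}; column 5 has {H,Be,C} → Li.
Cell (r5,c3): row 5 has {H,He,Li,B,C}; column 3 has {He,Li} → Be.
Cell (r6,c2): row 6 has {He}; column 2 has {H,He,Li,B,C} → Be.
Cell (r6,c5): row 6 has {He,Be}; column 5 has {H,Li,Be,C} → B.
Cell (r6,c6): row 6 has {He,Be,B}; column 6 has {H,He,Li} → C.
Cell (r2,c6): row 2 has {He,Li,B}; column 6 has {H,He,Li,C} → Be.
Cell (r3,c5): row 3 has {H,Li,Be}; column 5 has {H,Li,Be,B,C} → He.
Cell (r4,c6): row 4 has {H,He,Li,C}; column 6 has {H,He,Li,Be,C} → B.
Cell (r6,c4): row 6 has {He,Be,B,C}; column 4 has {H,He,Be,B} → Li.
Cell (r1,c4): row 1 has {H,He,Be}; column 4 has {H,He,Li,Be,B} → C.
Cell (r4,c1): row 4 has {H,He,Li,B,C}; column 1 has {He} → Be.
Cell (r6,c1): row 6 has {He,Li,Be,B,C}; column 1 has {He,Be} → H.
Cell (r1,c3): row 1 has {H,He,Be,C}; column 3 has {He,Li,Be} → B.
Cell (r2,c1): row 2 has {He,Li,Be,B}; column 1 has {H,He,Be} → C.
Cell (r2,c3): row 2 has {He,Li,Be,B,C}; column 3 has {He,Li,Be,B} → H.
Cell (r3,c1): row 3 has {H,He,Li,Be}; column 1 has {H,He,Be,C} → B.
Cell (r3,c3): row 3 has {H,He,Li,Be,B}; column 3 has {H,He,Li,Be,B} → C.
Cell (r1,c1): row 1 has {H,He,Be,B,C}; column 1 has {H,He,Be,B,C} → Li.

Li H B C Be He / C He H B Li Be / B Li C Be He H / Be C Li He H B / He B Be H C Li / H Be He Li B C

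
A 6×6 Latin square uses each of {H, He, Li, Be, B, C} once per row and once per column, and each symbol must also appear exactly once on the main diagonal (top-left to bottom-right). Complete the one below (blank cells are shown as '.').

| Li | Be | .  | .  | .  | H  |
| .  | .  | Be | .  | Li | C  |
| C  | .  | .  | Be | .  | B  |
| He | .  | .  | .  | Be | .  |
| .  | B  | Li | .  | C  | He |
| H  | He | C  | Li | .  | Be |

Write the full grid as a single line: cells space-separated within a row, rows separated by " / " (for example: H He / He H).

Li Be B C He H / B H Be He Li C / C Li He Be H B / He C H B Be Li / Be B Li H C He / H He C Li B Be

(r2,c1) = B
(r2,c2) = H
(r2,c4) = He
(r3,c2) = Li
(r3,c3) = He
(r3,c5) = H
(r4,c2) = C
(r4,c4) = B
(r4,c6) = Li
(r5,c1) = Be
(r5,c4) = H
(r6,c5) = B
(r1,c3) = B
(r1,c4) = C
(r1,c5) = He
(r4,c3) = H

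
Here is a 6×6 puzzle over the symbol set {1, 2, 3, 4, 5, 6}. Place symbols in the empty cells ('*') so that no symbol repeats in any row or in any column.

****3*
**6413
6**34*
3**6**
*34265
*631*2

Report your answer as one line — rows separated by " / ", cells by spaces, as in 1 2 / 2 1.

2 4 1 5 3 6 / 5 2 6 4 1 3 / 6 5 2 3 4 1 / 3 1 5 6 2 4 / 1 3 4 2 6 5 / 4 6 3 1 5 2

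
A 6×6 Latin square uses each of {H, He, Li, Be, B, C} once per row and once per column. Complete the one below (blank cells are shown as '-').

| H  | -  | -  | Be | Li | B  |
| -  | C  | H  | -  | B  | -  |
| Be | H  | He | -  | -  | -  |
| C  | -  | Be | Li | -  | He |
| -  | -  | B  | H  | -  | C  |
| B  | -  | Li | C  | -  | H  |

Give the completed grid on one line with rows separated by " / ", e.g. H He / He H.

H He C Be Li B / Li C H He B Be / Be H He B C Li / C B Be Li H He / He Li B H Be C / B Be Li C He H

(r1,c2) = He
(r1,c3) = C
(r2,c4) = He
(r3,c4) = B
(r3,c5) = C
(r3,c6) = Li
(r4,c2) = B
(r4,c5) = H
(r6,c2) = Be
(r6,c5) = He
(r2,c1) = Li
(r2,c6) = Be
(r5,c1) = He
(r5,c2) = Li
(r5,c5) = Be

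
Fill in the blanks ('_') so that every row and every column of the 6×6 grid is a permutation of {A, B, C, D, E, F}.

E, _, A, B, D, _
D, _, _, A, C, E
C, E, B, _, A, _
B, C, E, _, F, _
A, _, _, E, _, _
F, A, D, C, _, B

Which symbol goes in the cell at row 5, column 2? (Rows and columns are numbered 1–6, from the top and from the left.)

At row 1, column 2: row 1 has {A,B,D,E}; column 2 has {A,C,E}; that leaves F.
At row 1, column 6: row 1 has {A,B,D,E,F}; column 6 has {B,E}; that leaves C.
At row 2, column 2: row 2 has {A,C,D,E}; column 2 has {A,C,E,F}; that leaves B.
At row 2, column 3: row 2 has {A,B,C,D,E}; column 3 has {A,B,D,E}; that leaves F.
At row 4, column 4: row 4 has {B,C,E,F}; column 4 has {A,B,C,E}; that leaves D.
At row 4, column 6: row 4 has {B,C,D,E,F}; column 6 has {B,C,E}; that leaves A.
At row 5, column 2: row 5 has {A,E}; column 2 has {A,B,C,E,F}; that leaves D.

D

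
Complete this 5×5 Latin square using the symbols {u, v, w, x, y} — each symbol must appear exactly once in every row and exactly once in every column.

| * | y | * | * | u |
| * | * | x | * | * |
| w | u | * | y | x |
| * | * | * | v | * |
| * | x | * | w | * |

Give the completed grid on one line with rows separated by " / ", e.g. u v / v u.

(r1,c4): row 1 has {u,y}; column 4 has {v,w,y}, so it must be x.
(r2,c4): row 2 has {x}; column 4 has {v,w,x,y}, so it must be u.
(r3,c3): row 3 has {u,w,x,y}; column 3 has {x}, so it must be v.
(r4,c2): row 4 has {v}; column 2 has {u,x,y}, so it must be w.
(r4,c5): row 4 has {v,w}; column 5 has {u,x}, so it must be y.
(r5,c5): row 5 has {w,x}; column 5 has {u,x,y}, so it must be v.
(r1,c1): row 1 has {u,x,y}; column 1 has {w}, so it must be v.
(r1,c3): row 1 has {u,v,x,y}; column 3 has {v,x}, so it must be w.
(r2,c1): row 2 has {u,x}; column 1 has {v,w}, so it must be y.
(r2,c2): row 2 has {u,x,y}; column 2 has {u,w,x,y}, so it must be v.
(r2,c5): row 2 has {u,v,x,y}; column 5 has {u,v,x,y}, so it must be w.
(r4,c3): row 4 has {v,w,y}; column 3 has {v,w,x}, so it must be u.
(r5,c1): row 5 has {v,w,x}; column 1 has {v,w,y}, so it must be u.
(r5,c3): row 5 has {u,v,w,x}; column 3 has {u,v,w,x}, so it must be y.
(r4,c1): row 4 has {u,v,w,y}; column 1 has {u,v,w,y}, so it must be x.

v y w x u / y v x u w / w u v y x / x w u v y / u x y w v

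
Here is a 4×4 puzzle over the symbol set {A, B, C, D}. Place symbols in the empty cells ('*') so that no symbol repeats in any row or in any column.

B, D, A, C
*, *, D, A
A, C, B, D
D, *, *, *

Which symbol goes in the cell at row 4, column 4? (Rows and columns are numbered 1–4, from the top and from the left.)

B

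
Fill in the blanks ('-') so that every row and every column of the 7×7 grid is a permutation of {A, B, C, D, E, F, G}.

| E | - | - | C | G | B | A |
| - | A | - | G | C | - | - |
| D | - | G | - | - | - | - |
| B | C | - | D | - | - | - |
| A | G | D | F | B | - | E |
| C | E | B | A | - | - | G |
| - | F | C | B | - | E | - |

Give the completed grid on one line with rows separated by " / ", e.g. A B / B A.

E D F C G B A / F A E G C D B / D B G E F A C / B C A D E G F / A G D F B C E / C E B A D F G / G F C B A E D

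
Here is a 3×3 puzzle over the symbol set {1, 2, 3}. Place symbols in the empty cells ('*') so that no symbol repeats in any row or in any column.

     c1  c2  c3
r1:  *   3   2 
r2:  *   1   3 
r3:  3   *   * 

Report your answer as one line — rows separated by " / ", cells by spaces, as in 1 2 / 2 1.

1 3 2 / 2 1 3 / 3 2 1

Cell (r1,c1): row 1 has {2,3}; column 1 has {3} → 1.
Cell (r2,c1): row 2 has {1,3}; column 1 has {1,3} → 2.
Cell (r3,c2): row 3 has {3}; column 2 has {1,3} → 2.
Cell (r3,c3): row 3 has {2,3}; column 3 has {2,3} → 1.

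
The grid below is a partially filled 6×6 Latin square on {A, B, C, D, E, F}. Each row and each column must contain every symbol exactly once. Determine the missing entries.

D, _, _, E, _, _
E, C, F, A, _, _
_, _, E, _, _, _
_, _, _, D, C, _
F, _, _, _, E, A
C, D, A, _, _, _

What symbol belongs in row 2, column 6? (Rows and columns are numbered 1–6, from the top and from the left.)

(r4,c3): row 4 has {C,D}; column 3 has {A,E,F}, so it must be B.
(r5,c2): row 5 has {A,E,F}; column 2 has {C,D}, so it must be B.
(r5,c4): row 5 has {A,B,E,F}; column 4 has {A,D,E}, so it must be C.
(r1,c3): row 1 has {D,E}; column 3 has {A,B,E,F}, so it must be C.
(r4,c1): row 4 has {B,C,D}; column 1 has {C,D,E,F}, so it must be A.
(r5,c3): row 5 has {A,B,C,E,F}; column 3 has {A,B,C,E,F}, so it must be D.
(r3,c1): row 3 has {E}; column 1 has {A,C,D,E,F}, so it must be B.
(r3,c4): row 3 has {B,E}; column 4 has {A,C,D,E}, so it must be F.
(r6,c4): row 6 has {A,C,D}; column 4 has {A,C,D,E,F}, so it must be B.
(r6,c5): row 6 has {A,B,C,D}; column 5 has {C,E}, so it must be F.
(r6,c6): row 6 has {A,B,C,D,F}; column 6 has {A}, so it must be E.
(r3,c2): row 3 has {B,E,F}; column 2 has {B,C,D}, so it must be A.
(r3,c5): row 3 has {A,B,E,F}; column 5 has {C,E,F}, so it must be D.
(r3,c6): row 3 has {A,B,D,E,F}; column 6 has {A,E}, so it must be C.
(r4,c6): row 4 has {A,B,C,D}; column 6 has {A,C,E}, so it must be F.
(r1,c2): row 1 has {C,D,E}; column 2 has {A,B,C,D}, so it must be F.
(r1,c6): row 1 has {C,D,E,F}; column 6 has {A,C,E,F}, so it must be B.
(r2,c5): row 2 has {A,C,E,F}; column 5 has {C,D,E,F}, so it must be B.
(r2,c6): row 2 has {A,B,C,E,F}; column 6 has {A,B,C,E,F}, so it must be D.

D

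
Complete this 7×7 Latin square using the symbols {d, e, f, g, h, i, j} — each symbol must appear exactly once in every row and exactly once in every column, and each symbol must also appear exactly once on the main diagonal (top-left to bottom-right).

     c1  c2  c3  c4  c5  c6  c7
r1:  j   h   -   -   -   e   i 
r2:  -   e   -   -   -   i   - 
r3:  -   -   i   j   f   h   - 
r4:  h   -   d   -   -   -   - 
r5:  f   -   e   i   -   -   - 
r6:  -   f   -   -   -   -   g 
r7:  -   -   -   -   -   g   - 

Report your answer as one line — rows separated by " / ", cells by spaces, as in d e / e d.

j h f d g e i / d e g f j i h / g d i j f h e / h i d g e f j / f g e i h j d / e f j h i d g / i j h e d g f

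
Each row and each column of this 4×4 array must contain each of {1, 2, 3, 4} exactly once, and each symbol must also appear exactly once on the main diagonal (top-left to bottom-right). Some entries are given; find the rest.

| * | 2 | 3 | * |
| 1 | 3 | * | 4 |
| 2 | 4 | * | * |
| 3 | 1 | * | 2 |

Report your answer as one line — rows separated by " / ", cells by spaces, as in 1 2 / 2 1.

4 2 3 1 / 1 3 2 4 / 2 4 1 3 / 3 1 4 2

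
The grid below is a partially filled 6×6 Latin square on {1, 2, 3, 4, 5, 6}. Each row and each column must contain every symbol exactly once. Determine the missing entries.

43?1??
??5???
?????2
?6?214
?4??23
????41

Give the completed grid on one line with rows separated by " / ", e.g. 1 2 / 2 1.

4 3 2 1 6 5 / 1 2 5 4 3 6 / 3 1 4 6 5 2 / 5 6 3 2 1 4 / 6 4 1 5 2 3 / 2 5 6 3 4 1

(r2,c6) = 6
(r4,c3) = 3
(r1,c6) = 5
(r2,c5) = 3
(r4,c1) = 5
(r1,c5) = 6
(r2,c4) = 4
(r3,c5) = 5
(r1,c3) = 2
(r3,c2) = 1
(r6,c3) = 6
(r2,c2) = 2
(r3,c3) = 4
(r5,c3) = 1
(r6,c2) = 5
(r6,c4) = 3
(r2,c1) = 1
(r3,c4) = 6
(r5,c1) = 6
(r5,c4) = 5
(r6,c1) = 2
(r3,c1) = 3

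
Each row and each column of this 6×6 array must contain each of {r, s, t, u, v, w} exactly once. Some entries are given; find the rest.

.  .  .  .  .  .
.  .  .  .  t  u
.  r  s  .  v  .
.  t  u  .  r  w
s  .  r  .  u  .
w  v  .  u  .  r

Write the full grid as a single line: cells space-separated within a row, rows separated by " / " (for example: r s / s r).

t u v r w s / r s w v t u / u r s w v t / v t u s r w / s w r t u v / w v t u s r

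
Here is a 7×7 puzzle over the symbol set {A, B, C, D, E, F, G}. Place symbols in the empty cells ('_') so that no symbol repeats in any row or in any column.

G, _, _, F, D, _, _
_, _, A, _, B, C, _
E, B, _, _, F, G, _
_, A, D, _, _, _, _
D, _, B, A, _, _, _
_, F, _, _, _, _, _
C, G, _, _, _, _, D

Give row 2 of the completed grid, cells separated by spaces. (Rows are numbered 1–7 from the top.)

(r2,c1) = F
(r3,c3) = C
(r3,c4) = D
(r3,c7) = A
(r4,c1) = B
(r6,c1) = A
(r1,c3) = E
(r6,c3) = G
(r7,c3) = F
(r1,c2) = C
(r1,c7) = B
(r5,c2) = E
(r5,c6) = F
(r1,c6) = A
(r2,c2) = D
(r4,c6) = E
(r7,c6) = B
(r6,c6) = D
(r7,c4) = E
(r7,c5) = A
(r2,c4) = G
(r2,c7) = E

F D A G B C E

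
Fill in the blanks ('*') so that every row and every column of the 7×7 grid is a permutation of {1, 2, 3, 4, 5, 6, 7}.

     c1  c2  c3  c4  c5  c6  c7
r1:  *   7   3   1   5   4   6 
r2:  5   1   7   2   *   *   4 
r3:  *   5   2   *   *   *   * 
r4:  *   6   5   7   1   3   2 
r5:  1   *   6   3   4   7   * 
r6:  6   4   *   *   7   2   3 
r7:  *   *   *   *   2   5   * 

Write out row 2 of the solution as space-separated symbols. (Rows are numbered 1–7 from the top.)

5 1 7 2 3 6 4

(r1,c1): row 1 has {1,3,4,5,6,7}; column 1 has {1,5,6}, so it must be 2.
(r2,c6): row 2 has {1,2,4,5,7}; column 6 has {2,3,4,5,7}, so it must be 6.
(r3,c6): row 3 has {2,5}; column 6 has {2,3,4,5,6,7}, so it must be 1.
(r3,c7): row 3 has {1,2,5}; column 7 has {2,3,4,6}, so it must be 7.
(r4,c1): row 4 has {1,2,3,5,6,7}; column 1 has {1,2,5,6}, so it must be 4.
(r5,c2): row 5 has {1,3,4,6,7}; column 2 has {1,4,5,6,7}, so it must be 2.
(r5,c7): row 5 has {1,2,3,4,6,7}; column 7 has {2,3,4,6,7}, so it must be 5.
(r6,c3): row 6 has {2,3,4,6,7}; column 3 has {2,3,5,6,7}, so it must be 1.
(r6,c4): row 6 has {1,2,3,4,6,7}; column 4 has {1,2,3,7}, so it must be 5.
(r7,c2): row 7 has {2,5}; column 2 has {1,2,4,5,6,7}, so it must be 3.
(r7,c3): row 7 has {2,3,5}; column 3 has {1,2,3,5,6,7}, so it must be 4.
(r7,c4): row 7 has {2,3,4,5}; column 4 has {1,2,3,5,7}, so it must be 6.
(r7,c7): row 7 has {2,3,4,5,6}; column 7 has {2,3,4,5,6,7}, so it must be 1.
(r2,c5): row 2 has {1,2,4,5,6,7}; column 5 has {1,2,4,5,7}, so it must be 3.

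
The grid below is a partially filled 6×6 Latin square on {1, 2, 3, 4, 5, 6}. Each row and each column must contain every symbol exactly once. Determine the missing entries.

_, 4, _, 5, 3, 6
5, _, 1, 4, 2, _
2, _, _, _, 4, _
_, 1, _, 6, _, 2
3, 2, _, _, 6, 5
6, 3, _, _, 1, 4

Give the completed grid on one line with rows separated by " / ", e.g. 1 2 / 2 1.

1 4 2 5 3 6 / 5 6 1 4 2 3 / 2 5 6 3 4 1 / 4 1 3 6 5 2 / 3 2 4 1 6 5 / 6 3 5 2 1 4

(r1,c1) = 1
(r1,c3) = 2
(r2,c2) = 6
(r2,c6) = 3
(r3,c2) = 5
(r3,c6) = 1
(r4,c1) = 4
(r4,c5) = 5
(r5,c3) = 4
(r5,c4) = 1
(r6,c3) = 5
(r6,c4) = 2
(r3,c4) = 3
(r4,c3) = 3
(r3,c3) = 6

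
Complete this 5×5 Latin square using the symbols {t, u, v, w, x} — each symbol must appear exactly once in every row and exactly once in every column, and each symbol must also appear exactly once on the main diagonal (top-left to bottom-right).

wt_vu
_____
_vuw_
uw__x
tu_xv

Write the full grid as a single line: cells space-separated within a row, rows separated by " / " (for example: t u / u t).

w t x v u / v x t u w / x v u w t / u w v t x / t u w x v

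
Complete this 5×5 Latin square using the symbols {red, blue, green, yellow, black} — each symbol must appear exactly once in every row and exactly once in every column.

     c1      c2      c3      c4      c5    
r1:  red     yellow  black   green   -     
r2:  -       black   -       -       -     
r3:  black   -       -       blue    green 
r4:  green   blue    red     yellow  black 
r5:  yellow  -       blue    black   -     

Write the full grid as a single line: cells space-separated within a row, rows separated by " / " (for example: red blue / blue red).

red yellow black green blue / blue black green red yellow / black red yellow blue green / green blue red yellow black / yellow green blue black red

row 1 has {red,green,yellow,black}; column 5 has {green,black} — only blue is left for (r1,c5).
row 2 has {black}; column 1 has {red,green,yellow,black} — only blue is left for (r2,c1).
row 2 has {blue,black}; column 4 has {blue,green,yellow,black} — only red is left for (r2,c4).
row 2 has {red,blue,black}; column 5 has {blue,green,black} — only yellow is left for (r2,c5).
row 3 has {blue,green,black}; column 2 has {blue,yellow,black} — only red is left for (r3,c2).
row 3 has {red,blue,green,black}; column 3 has {red,blue,black} — only yellow is left for (r3,c3).
row 5 has {blue,yellow,black}; column 2 has {red,blue,yellow,black} — only green is left for (r5,c2).
row 5 has {blue,green,yellow,black}; column 5 has {blue,green,yellow,black} — only red is left for (r5,c5).
row 2 has {red,blue,yellow,black}; column 3 has {red,blue,yellow,black} — only green is left for (r2,c3).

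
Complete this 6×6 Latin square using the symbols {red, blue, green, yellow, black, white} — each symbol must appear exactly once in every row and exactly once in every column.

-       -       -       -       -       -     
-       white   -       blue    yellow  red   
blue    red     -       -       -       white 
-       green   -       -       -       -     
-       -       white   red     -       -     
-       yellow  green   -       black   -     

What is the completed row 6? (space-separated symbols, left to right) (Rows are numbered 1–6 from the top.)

(r2,c3) = black
(r3,c3) = yellow
(r3,c5) = green
(r5,c5) = blue
(r6,c4) = white
(r6,c6) = blue
(r2,c1) = green
(r3,c4) = black
(r4,c4) = yellow
(r4,c6) = black
(r5,c2) = black
(r6,c1) = red

red yellow green white black blue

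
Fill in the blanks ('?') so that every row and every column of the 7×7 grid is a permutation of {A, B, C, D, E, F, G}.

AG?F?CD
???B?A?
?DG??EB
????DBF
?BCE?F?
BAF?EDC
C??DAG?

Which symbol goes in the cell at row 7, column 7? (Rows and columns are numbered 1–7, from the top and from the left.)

E

(r1,c5) = B
(r3,c1) = F
(r3,c5) = C
(r5,c5) = G
(r5,c7) = A
(r6,c4) = G
(r7,c7) = E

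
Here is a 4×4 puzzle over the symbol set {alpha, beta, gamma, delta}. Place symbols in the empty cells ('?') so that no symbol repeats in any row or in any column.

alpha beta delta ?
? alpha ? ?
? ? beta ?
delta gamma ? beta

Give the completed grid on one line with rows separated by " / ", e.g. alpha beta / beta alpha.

alpha beta delta gamma / beta alpha gamma delta / gamma delta beta alpha / delta gamma alpha beta

row 1 has {alpha,beta,delta}; column 4 has {beta} — only gamma is left for (r1,c4).
row 2 has {alpha}; column 3 has {beta,delta} — only gamma is left for (r2,c3).
row 2 has {alpha,gamma}; column 4 has {beta,gamma} — only delta is left for (r2,c4).
row 3 has {beta}; column 1 has {alpha,delta} — only gamma is left for (r3,c1).
row 3 has {beta,gamma}; column 2 has {alpha,beta,gamma} — only delta is left for (r3,c2).
row 3 has {beta,gamma,delta}; column 4 has {beta,gamma,delta} — only alpha is left for (r3,c4).
row 4 has {beta,gamma,delta}; column 3 has {beta,gamma,delta} — only alpha is left for (r4,c3).
row 2 has {alpha,gamma,delta}; column 1 has {alpha,gamma,delta} — only beta is left for (r2,c1).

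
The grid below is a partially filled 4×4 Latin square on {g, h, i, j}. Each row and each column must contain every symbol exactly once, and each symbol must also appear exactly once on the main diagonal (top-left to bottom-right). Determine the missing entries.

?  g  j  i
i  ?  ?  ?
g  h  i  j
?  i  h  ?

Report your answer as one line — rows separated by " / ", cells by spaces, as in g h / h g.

h g j i / i j g h / g h i j / j i h g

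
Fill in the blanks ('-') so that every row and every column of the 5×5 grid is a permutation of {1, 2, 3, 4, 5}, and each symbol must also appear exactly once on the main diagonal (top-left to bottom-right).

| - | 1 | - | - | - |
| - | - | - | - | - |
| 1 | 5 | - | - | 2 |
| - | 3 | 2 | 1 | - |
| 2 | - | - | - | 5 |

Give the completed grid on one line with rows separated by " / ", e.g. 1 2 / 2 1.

Cell (r4,c5): row 4 has {1,2,3}; column 5 has {2,5} → 4.
Cell (r5,c2): row 5 has {2,5}; column 2 has {1,3,5} → 4.
Cell (r5,c4): row 5 has {2,4,5}; column 4 has {1} → 3.
Cell (r1,c5): row 1 has {1}; column 5 has {2,4,5} → 3.
Cell (r2,c2): row 2 is empty so far; column 2 has {1,3,4,5}; the diagonal has {1,5} → 2.
Cell (r2,c5): row 2 has {2}; column 5 has {2,3,4,5} → 1.
Cell (r3,c4): row 3 has {1,2,5}; column 4 has {1,3} → 4.
Cell (r4,c1): row 4 has {1,2,3,4}; column 1 has {1,2} → 5.
Cell (r5,c3): row 5 has {2,3,4,5}; column 3 has {2} → 1.
Cell (r1,c1): row 1 has {1,3}; column 1 has {1,2,5}; the diagonal has {1,2,5} → 4.
Cell (r1,c3): row 1 has {1,3,4}; column 3 has {1,2} → 5.
Cell (r1,c4): row 1 has {1,3,4,5}; column 4 has {1,3,4} → 2.
Cell (r2,c1): row 2 has {1,2}; column 1 has {1,2,4,5} → 3.
Cell (r2,c3): row 2 has {1,2,3}; column 3 has {1,2,5} → 4.
Cell (r2,c4): row 2 has {1,2,3,4}; column 4 has {1,2,3,4} → 5.
Cell (r3,c3): row 3 has {1,2,4,5}; column 3 has {1,2,4,5}; the diagonal has {1,2,4,5} → 3.

4 1 5 2 3 / 3 2 4 5 1 / 1 5 3 4 2 / 5 3 2 1 4 / 2 4 1 3 5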